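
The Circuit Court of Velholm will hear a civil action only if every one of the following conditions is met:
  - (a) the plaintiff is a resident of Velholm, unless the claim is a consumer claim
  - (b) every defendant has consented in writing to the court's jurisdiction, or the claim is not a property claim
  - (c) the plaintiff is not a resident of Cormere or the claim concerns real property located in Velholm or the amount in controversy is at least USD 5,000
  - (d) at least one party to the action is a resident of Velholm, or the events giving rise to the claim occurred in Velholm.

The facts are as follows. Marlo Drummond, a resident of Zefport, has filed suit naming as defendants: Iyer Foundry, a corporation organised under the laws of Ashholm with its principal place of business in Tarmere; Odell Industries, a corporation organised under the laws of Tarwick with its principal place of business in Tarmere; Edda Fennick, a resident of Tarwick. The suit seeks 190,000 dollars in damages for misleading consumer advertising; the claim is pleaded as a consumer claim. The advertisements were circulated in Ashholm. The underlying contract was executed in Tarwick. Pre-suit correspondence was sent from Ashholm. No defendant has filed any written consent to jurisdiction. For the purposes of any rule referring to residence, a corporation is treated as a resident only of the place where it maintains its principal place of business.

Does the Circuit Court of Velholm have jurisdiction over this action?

No

The Circuit Court of Velholm:
  (a) The plaintiff resides in Zefport, not Velholm. The proviso rescues it, though: the claim is a consumer claim. Satisfied.
  (b) The claim is a consumer claim, not a property claim, so this disjunct is met. Met.
  (c) The plaintiff resides in Zefport, which is not Cormere, so one alternative holds. Met.
  (d) No party resides in Velholm; the operative events occurred in Ashholm, not Velholm — every alternative fails. Not met.
  → No jurisdiction.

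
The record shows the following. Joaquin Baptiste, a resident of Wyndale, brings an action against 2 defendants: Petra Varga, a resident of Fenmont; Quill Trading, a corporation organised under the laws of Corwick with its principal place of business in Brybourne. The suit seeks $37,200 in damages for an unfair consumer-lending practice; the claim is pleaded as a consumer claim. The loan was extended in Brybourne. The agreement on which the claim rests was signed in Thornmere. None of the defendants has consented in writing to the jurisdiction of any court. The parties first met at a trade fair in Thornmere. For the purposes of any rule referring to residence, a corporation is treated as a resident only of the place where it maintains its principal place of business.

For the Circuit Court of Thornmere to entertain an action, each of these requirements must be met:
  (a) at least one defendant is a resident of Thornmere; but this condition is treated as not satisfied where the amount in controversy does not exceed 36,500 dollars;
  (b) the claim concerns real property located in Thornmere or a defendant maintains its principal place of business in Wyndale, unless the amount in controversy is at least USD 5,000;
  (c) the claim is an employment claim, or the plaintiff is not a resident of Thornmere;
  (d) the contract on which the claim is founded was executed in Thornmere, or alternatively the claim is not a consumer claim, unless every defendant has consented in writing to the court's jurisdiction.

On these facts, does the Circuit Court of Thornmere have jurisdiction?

No

The Circuit Court of Thornmere:
  (a) No defendant resides in Thornmere (they reside in Fenmont, Brybourne). Fails.
  (b) The claim does not concern real property; the corporate defendant(s) have their principal place of business in Brybourne, not Wyndale — no alternative holds. However, the amount in controversy is 37,200 dollars, which meets the 5,000 dollars floor, so the 'unless' proviso supplies this condition. Condition met.
  (c) The plaintiff resides in Wyndale, which is not Thornmere, so this disjunct is met. Condition met.
  (d) The contract was executed in Thornmere, so one alternative holds. Met.
  → No jurisdiction.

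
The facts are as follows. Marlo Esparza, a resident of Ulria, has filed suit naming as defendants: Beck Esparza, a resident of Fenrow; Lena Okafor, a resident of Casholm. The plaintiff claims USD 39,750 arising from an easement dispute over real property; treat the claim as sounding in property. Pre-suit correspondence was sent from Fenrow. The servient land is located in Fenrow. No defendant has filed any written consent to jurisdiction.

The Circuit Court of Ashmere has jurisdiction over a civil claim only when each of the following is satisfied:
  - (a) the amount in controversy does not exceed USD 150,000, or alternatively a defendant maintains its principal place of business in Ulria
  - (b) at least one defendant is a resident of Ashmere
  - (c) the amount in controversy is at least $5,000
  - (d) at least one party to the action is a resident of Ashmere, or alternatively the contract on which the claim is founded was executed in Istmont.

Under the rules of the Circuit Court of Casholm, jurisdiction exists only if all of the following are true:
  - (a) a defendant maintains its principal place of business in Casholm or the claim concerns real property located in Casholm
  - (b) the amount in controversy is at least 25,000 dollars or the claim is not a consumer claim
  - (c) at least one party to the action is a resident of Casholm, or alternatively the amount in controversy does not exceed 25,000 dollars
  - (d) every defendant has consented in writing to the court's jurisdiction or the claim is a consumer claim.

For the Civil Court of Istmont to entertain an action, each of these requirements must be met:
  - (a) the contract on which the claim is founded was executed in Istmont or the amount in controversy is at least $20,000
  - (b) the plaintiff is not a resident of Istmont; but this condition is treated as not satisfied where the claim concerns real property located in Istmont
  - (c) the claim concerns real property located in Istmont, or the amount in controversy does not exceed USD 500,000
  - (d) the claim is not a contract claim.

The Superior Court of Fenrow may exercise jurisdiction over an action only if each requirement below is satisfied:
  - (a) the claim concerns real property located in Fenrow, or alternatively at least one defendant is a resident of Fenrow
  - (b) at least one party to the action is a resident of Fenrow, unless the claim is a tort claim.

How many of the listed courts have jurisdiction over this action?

The Circuit Court of Ashmere:
  (a) The amount in controversy is USD 39,750, within the 150,000 dollars ceiling, so this disjunct is met. Met.
  (b) No defendant resides in Ashmere (they reside in Fenrow, Casholm). Not met.
  (c) The amount in controversy is USD 39,750, which meets the $5,000 floor. Satisfied.
  (d) No party resides in Ashmere; no contract (and hence no place of execution) is alleged — every alternative fails. Not met.
  → At least one condition fails; no jurisdiction.
The Circuit Court of Casholm:
  (a) No defendant is a corporation; the property lies in Fenrow, not Casholm — no alternative holds. Not met.
  (b) The amount in controversy is 39,750 dollars, which meets the 25,000 dollars floor, which satisfies one of the alternatives. Condition met.
  (c) Lena Okafor resides in Casholm, so this disjunct is met. Met.
  (d) No such written consent has been filed; the claim is a property claim, not a consumer claim — none of the alternatives is met. Condition not met.
  → The court lacks jurisdiction.
The Civil Court of Istmont:
  (a) The amount in controversy is USD 39,750, which meets the $20,000 floor, which satisfies one of the alternatives. Met.
  (b) The plaintiff resides in Ulria, which is not Istmont. The carve-out does not apply: the property lies in Fenrow, not Istmont. Satisfied.
  (c) The amount in controversy is $39,750, within the 500,000 dollars ceiling, so one alternative holds. Condition met.
  (d) The claim is a property claim, not a contract claim. Met.
  → Every requirement is satisfied — jurisdiction.
The Superior Court of Fenrow:
  (a) The property lies in Fenrow, so this disjunct is met. Condition met.
  (b) Beck Esparza resides in Fenrow. Condition met.
  → Every requirement is satisfied — jurisdiction.
Courts with jurisdiction: the Civil Court of Istmont, the Superior Court of Fenrow — 2 in total.

2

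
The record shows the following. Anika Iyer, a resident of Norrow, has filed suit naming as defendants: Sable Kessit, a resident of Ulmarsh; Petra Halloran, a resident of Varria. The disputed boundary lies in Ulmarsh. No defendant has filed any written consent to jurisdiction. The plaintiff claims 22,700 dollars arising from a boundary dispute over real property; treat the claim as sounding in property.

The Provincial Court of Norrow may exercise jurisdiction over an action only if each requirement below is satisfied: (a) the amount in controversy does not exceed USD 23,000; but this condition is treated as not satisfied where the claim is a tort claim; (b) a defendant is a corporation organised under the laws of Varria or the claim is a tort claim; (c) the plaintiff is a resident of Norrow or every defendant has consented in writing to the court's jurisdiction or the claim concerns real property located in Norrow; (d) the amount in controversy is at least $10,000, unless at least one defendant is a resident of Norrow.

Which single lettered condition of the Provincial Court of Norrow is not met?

(b)

The Provincial Court of Norrow:
  (a) The amount in controversy is $22,700, within the 23,000 dollars ceiling. And the carve-out is inapplicable — the claim is a property claim, not a tort claim. Met.
  (b) No defendant is a corporation; the claim is a property claim, not a tort claim — none of the alternatives is met. Fails.
  (c) The plaintiff resides in Norrow, which satisfies one of the alternatives. Met.
  (d) The amount in controversy is $22,700, which meets the $10,000 floor. Met.
Only condition (b) fails.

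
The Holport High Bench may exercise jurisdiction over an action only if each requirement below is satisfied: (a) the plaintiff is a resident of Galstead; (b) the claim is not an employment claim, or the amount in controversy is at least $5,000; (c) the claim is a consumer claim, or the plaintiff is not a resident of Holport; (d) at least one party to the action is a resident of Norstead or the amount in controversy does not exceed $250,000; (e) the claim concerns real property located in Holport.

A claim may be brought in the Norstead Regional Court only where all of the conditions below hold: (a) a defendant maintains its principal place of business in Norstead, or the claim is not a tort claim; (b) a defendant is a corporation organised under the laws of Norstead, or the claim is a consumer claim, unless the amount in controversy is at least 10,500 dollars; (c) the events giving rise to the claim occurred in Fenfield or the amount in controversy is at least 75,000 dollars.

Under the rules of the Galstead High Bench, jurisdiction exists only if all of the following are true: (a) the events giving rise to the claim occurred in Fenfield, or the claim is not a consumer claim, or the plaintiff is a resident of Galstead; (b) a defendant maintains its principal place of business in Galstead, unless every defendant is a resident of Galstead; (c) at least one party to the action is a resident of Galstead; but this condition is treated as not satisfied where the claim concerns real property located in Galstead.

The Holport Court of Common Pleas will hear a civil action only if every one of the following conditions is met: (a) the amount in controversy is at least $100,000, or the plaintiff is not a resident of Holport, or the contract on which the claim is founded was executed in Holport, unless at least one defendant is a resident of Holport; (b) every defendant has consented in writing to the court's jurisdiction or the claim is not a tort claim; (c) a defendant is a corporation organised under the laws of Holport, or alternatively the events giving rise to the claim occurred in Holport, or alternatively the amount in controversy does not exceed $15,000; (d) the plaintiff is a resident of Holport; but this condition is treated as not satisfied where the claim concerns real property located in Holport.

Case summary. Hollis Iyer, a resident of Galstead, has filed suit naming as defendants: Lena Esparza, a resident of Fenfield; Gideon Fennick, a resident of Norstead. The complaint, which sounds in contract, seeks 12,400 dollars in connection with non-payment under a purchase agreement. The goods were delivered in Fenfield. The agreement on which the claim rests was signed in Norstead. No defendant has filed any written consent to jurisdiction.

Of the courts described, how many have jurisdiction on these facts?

1

The Holport High Bench:
  (a) The plaintiff resides in Galstead. Met.
  (b) The claim is a contract claim, not an employment claim — that alternative is enough. Met.
  (c) The plaintiff resides in Galstead, which is not Holport, so one alternative holds. Satisfied.
  (d) Gideon Fennick resides in Norstead, so one alternative holds. Condition met.
  (e) The claim does not concern real property. Not satisfied.
  → The court lacks jurisdiction.
The Norstead Regional Court:
  (a) The claim is a contract claim, not a tort claim, so this disjunct is met. Met.
  (b) No defendant is a corporation; the claim is a contract claim, not a consumer claim — no alternative holds. The proviso rescues it, though: the amount in controversy is 12,400 dollars, which meets the 10,500 dollars floor. Satisfied.
  (c) The operative events occurred in Fenfield, so this disjunct is met. Met.
  → The court has jurisdiction.
The Galstead High Bench:
  (a) The operative events occurred in Fenfield — that alternative is enough. Satisfied.
  (b) No defendant is a corporation. And the defendants reside as follows — Lena Esparza in Fenfield, Gideon Fennick in Norstead — not all in Galstead, so the proviso does not save it. Condition not met.
  (c) Hollis Iyer resides in Galstead. The carve-out does not apply: the claim does not concern real property. Met.
  → The court lacks jurisdiction.
The Holport Court of Common Pleas:
  (a) The plaintiff resides in Galstead, which is not Holport, so this disjunct is met. Satisfied.
  (b) The claim is a contract claim, not a tort claim — that alternative is enough. Met.
  (c) The amount in controversy is USD 12,400, within the USD 15,000 ceiling, which satisfies one of the alternatives. Met.
  (d) The plaintiff resides in Galstead, not Holport. Fails.
  → No jurisdiction.
Courts with jurisdiction: the Norstead Regional Court — 1 in total.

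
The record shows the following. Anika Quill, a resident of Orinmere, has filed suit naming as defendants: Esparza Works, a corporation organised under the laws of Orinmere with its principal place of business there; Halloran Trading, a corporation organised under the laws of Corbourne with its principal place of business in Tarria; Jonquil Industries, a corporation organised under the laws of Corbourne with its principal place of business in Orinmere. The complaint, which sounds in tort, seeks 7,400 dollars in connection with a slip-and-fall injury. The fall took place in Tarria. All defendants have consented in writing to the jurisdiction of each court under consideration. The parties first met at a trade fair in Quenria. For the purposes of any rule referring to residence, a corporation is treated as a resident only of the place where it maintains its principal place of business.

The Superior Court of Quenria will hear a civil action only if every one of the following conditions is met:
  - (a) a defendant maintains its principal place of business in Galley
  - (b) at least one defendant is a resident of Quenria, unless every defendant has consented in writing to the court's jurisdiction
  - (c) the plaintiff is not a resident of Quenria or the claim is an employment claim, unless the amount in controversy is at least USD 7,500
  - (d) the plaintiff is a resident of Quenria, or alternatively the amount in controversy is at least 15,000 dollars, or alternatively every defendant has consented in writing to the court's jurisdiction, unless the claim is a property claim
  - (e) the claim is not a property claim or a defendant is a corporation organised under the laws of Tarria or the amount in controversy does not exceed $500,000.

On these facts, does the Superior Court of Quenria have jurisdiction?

No

The Superior Court of Quenria:
  (a) The corporate defendant(s) have their principal place of business in Orinmere, Tarria, not Galley. Not met.
  (b) No defendant resides in Quenria (they reside in Orinmere, Tarria, Orinmere). However, every defendant has filed written consent, so the 'unless' proviso supplies this condition. Satisfied.
  (c) The plaintiff resides in Orinmere, which is not Quenria — that alternative is enough. Satisfied.
  (d) Every defendant has filed written consent, so one alternative holds. Condition met.
  (e) The claim is a tort claim, not a property claim, so one alternative holds. Satisfied.
  → Not every requirement is met — no jurisdiction.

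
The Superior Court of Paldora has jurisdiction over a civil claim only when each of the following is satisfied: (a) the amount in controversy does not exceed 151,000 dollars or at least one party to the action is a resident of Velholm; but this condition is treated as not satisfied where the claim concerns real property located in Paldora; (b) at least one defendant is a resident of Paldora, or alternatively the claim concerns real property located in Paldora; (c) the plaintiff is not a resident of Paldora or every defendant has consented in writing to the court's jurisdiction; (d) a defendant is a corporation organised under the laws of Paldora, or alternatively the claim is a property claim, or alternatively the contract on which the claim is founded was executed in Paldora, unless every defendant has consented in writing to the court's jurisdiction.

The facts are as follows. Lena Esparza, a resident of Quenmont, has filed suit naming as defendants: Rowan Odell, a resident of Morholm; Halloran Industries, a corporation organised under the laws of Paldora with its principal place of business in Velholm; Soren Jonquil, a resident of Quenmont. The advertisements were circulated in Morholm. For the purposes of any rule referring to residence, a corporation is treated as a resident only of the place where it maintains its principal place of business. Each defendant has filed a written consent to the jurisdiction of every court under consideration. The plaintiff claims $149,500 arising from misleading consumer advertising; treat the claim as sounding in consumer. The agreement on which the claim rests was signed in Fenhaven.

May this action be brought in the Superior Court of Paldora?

The Superior Court of Paldora:
  (a) The amount in controversy is 149,500 dollars, within the USD 151,000 ceiling, so this disjunct is met. The carve-out does not apply: the claim does not concern real property. Met.
  (b) No defendant resides in Paldora (they reside in Morholm, Velholm, Quenmont); the claim does not concern real property — no alternative holds. Not met.
  (c) The plaintiff resides in Quenmont, which is not Paldora, which satisfies one of the alternatives. Satisfied.
  (d) Halloran Industries is organised under the laws of Paldora, so this disjunct is met. Met.
  → At least one condition fails; no jurisdiction.

No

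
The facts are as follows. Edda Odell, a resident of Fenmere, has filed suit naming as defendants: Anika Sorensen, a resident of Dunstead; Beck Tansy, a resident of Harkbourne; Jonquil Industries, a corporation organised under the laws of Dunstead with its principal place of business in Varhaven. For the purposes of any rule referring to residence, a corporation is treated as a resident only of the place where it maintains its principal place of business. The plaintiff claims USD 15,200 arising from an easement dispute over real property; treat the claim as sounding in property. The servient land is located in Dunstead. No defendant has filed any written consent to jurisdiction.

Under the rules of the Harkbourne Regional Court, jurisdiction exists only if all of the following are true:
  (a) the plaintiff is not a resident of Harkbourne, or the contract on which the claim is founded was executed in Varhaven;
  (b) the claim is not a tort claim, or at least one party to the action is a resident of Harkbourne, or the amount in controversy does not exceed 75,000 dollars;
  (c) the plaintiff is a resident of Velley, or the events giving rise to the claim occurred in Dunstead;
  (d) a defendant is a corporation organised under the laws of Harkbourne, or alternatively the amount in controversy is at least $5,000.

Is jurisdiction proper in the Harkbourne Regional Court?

The Harkbourne Regional Court:
  (a) The plaintiff resides in Fenmere, which is not Harkbourne, so one alternative holds. Condition met.
  (b) The claim is a property claim, not a tort claim, so this disjunct is met. Condition met.
  (c) The operative events occurred in Dunstead, so one alternative holds. Met.
  (d) The amount in controversy is 15,200 dollars, which meets the 5,000 dollars floor, so one alternative holds. Met.
  → The court has jurisdiction.

Yes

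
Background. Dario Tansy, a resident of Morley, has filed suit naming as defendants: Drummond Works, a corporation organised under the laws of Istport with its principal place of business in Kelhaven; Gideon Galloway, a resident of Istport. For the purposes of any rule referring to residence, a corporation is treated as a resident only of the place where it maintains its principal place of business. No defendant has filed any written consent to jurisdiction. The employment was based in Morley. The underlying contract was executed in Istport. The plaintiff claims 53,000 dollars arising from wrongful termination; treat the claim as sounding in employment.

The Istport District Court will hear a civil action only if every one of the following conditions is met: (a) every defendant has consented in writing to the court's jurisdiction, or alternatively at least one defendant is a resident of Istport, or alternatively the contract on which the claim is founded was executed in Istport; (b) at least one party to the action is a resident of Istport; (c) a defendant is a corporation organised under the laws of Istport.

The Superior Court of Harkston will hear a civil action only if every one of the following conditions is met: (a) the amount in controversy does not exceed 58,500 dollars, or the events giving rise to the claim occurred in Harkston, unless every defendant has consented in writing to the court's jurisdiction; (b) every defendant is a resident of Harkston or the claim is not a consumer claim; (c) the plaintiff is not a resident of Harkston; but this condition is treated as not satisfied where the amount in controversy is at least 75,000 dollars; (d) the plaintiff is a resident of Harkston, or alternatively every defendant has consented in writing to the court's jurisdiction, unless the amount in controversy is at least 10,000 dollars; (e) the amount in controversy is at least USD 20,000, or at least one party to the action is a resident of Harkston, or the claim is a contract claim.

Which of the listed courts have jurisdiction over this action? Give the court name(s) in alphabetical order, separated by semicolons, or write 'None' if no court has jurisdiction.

The Istport District Court:
  (a) Gideon Galloway resides in Istport, so one alternative holds. Satisfied.
  (b) Gideon Galloway resides in Istport. Satisfied.
  (c) Drummond Works is organised under the laws of Istport. Satisfied.
  → The court has jurisdiction.
The Superior Court of Harkston:
  (a) The amount in controversy is 53,000 dollars, within the 58,500 dollars ceiling, so one alternative holds. Met.
  (b) The claim is an employment claim, not a consumer claim, so this disjunct is met. Condition met.
  (c) The plaintiff resides in Morley, which is not Harkston. And the carve-out is inapplicable — the amount in controversy is 53,000 dollars, below the $75,000 floor. Condition met.
  (d) The plaintiff resides in Morley, not Harkston; no such written consent has been filed — none of the alternatives is met. The proviso rescues it, though: the amount in controversy is 53,000 dollars, which meets the USD 10,000 floor. Satisfied.
  (e) The amount in controversy is USD 53,000, which meets the USD 20,000 floor — that alternative is enough. Condition met.
  → The court has jurisdiction.

the Istport District Court; the Superior Court of Harkston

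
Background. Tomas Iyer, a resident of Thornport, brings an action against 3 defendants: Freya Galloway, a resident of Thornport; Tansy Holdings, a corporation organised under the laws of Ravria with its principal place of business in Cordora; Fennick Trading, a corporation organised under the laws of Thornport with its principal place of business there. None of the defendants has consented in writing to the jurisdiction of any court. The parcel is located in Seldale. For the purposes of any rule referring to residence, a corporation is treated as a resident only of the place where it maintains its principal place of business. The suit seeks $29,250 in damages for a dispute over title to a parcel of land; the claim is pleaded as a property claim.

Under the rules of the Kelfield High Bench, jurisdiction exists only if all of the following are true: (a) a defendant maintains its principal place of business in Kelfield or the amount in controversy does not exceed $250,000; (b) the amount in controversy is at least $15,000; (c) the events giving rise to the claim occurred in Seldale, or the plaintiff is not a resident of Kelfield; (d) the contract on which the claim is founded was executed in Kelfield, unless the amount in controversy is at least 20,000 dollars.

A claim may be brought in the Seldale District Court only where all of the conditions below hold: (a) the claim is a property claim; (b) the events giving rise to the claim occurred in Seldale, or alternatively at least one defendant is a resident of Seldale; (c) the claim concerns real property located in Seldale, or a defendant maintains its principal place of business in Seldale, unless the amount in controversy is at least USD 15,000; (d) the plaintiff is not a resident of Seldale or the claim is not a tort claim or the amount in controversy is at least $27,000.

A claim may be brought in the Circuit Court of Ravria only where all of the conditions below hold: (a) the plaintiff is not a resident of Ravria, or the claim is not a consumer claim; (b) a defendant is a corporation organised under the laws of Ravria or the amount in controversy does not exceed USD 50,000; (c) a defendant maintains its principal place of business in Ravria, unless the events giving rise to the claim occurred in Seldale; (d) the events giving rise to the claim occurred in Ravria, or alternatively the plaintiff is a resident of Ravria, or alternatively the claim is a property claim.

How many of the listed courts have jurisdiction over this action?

The Kelfield High Bench:
  (a) The amount in controversy is USD 29,250, within the 250,000 dollars ceiling — that alternative is enough. Met.
  (b) The amount in controversy is $29,250, which meets the $15,000 floor. Condition met.
  (c) The operative events occurred in Seldale — that alternative is enough. Met.
  (d) No contract (and hence no place of execution) is alleged. However, the amount in controversy is 29,250 dollars, which meets the 20,000 dollars floor, so the 'unless' proviso supplies this condition. Satisfied.
  → Every requirement is satisfied — jurisdiction.
The Seldale District Court:
  (a) The claim is a property claim. Condition met.
  (b) The operative events occurred in Seldale, which satisfies one of the alternatives. Met.
  (c) The property lies in Seldale, so one alternative holds. Satisfied.
  (d) The plaintiff resides in Thornport, which is not Seldale, so this disjunct is met. Met.
  → Every requirement is satisfied — jurisdiction.
The Circuit Court of Ravria:
  (a) The plaintiff resides in Thornport, which is not Ravria, so this disjunct is met. Met.
  (b) Tansy Holdings is organised under the laws of Ravria, so one alternative holds. Met.
  (c) The corporate defendant(s) have their principal place of business in Cordora, Thornport, not Ravria. But the operative events occurred in Seldale, and the 'unless' clause therefore excuses the requirement. Condition met.
  (d) The claim is a property claim — that alternative is enough. Condition met.
  → Jurisdiction lies.
Courts with jurisdiction: the Kelfield High Bench, the Seldale District Court, the Circuit Court of Ravria — 3 in total.

3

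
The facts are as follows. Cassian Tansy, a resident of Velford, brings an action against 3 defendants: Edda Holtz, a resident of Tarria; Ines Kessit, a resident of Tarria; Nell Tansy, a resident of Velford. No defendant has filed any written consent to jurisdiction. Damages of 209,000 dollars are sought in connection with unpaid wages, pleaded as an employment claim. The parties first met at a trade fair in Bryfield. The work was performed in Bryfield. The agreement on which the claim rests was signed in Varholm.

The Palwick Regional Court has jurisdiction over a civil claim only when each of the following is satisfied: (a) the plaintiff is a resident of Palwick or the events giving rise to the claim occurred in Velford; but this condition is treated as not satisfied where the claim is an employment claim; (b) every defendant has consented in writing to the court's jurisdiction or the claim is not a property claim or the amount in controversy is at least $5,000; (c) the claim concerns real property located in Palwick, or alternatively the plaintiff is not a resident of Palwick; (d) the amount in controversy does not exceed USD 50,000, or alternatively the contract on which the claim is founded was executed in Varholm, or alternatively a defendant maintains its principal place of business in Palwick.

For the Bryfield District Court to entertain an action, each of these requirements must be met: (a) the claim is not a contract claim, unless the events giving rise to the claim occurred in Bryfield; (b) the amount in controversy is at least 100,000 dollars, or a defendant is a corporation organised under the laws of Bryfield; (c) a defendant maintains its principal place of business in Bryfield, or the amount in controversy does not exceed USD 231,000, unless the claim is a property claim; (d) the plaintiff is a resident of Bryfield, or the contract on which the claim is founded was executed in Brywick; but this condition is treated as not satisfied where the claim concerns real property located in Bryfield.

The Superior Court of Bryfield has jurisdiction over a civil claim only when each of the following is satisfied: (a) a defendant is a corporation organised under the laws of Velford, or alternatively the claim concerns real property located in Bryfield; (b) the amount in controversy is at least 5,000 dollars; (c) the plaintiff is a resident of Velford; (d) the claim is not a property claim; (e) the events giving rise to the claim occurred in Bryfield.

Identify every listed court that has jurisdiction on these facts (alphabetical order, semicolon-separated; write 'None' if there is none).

None

The Palwick Regional Court:
  (a) The plaintiff resides in Velford, not Palwick; the operative events occurred in Bryfield, not Velford — every alternative fails. Not met.
  (b) The claim is an employment claim, not a property claim, so this disjunct is met. Met.
  (c) The plaintiff resides in Velford, which is not Palwick, so this disjunct is met. Satisfied.
  (d) The contract was executed in Varholm, so one alternative holds. Condition met.
  → No jurisdiction.
The Bryfield District Court:
  (a) The claim is an employment claim, not a contract claim. Met.
  (b) The amount in controversy is $209,000, which meets the USD 100,000 floor, which satisfies one of the alternatives. Condition met.
  (c) The amount in controversy is 209,000 dollars, within the 231,000 dollars ceiling — that alternative is enough. Satisfied.
  (d) The plaintiff resides in Velford, not Bryfield; the contract was executed in Varholm, not Brywick — no alternative holds. Not met.
  → The court lacks jurisdiction.
The Superior Court of Bryfield:
  (a) No defendant is a corporation; the claim does not concern real property — every alternative fails. Fails.
  (b) The amount in controversy is USD 209,000, which meets the $5,000 floor. Met.
  (c) The plaintiff resides in Velford. Satisfied.
  (d) The claim is an employment claim, not a property claim. Satisfied.
  (e) The operative events occurred in Bryfield. Condition met.
  → Not every requirement is met — no jurisdiction.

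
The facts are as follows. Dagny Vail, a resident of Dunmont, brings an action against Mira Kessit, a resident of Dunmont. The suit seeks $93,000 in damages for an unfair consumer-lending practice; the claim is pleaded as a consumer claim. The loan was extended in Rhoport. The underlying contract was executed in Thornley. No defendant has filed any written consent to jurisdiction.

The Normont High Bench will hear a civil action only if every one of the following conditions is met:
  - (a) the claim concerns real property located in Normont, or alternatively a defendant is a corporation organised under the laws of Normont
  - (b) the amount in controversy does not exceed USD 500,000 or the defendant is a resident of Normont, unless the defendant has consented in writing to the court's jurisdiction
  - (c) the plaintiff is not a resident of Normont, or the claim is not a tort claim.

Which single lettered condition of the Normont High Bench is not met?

The Normont High Bench:
  (a) The claim does not concern real property; no defendant is a corporation — no alternative holds. Not satisfied.
  (b) The amount in controversy is $93,000, within the $500,000 ceiling, so one alternative holds. Condition met.
  (c) The plaintiff resides in Dunmont, which is not Normont, so one alternative holds. Satisfied.
Only condition (a) fails.

(a)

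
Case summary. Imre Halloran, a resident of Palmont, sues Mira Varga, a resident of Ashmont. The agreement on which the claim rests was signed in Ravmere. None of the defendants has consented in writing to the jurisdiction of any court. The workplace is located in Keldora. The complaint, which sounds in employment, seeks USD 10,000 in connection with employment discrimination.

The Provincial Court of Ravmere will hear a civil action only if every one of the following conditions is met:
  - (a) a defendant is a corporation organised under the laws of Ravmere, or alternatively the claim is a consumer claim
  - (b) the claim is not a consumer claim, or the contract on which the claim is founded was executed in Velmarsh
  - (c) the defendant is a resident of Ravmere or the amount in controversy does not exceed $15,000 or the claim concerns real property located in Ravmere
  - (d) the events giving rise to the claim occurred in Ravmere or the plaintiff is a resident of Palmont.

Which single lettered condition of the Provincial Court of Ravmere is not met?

The Provincial Court of Ravmere:
  (a) No defendant is a corporation; the claim is an employment claim, not a consumer claim — every alternative fails. Condition not met.
  (b) The claim is an employment claim, not a consumer claim, so this disjunct is met. Met.
  (c) The amount in controversy is $10,000, within the USD 15,000 ceiling, which satisfies one of the alternatives. Met.
  (d) The plaintiff resides in Palmont — that alternative is enough. Condition met.
Only condition (a) fails.

(a)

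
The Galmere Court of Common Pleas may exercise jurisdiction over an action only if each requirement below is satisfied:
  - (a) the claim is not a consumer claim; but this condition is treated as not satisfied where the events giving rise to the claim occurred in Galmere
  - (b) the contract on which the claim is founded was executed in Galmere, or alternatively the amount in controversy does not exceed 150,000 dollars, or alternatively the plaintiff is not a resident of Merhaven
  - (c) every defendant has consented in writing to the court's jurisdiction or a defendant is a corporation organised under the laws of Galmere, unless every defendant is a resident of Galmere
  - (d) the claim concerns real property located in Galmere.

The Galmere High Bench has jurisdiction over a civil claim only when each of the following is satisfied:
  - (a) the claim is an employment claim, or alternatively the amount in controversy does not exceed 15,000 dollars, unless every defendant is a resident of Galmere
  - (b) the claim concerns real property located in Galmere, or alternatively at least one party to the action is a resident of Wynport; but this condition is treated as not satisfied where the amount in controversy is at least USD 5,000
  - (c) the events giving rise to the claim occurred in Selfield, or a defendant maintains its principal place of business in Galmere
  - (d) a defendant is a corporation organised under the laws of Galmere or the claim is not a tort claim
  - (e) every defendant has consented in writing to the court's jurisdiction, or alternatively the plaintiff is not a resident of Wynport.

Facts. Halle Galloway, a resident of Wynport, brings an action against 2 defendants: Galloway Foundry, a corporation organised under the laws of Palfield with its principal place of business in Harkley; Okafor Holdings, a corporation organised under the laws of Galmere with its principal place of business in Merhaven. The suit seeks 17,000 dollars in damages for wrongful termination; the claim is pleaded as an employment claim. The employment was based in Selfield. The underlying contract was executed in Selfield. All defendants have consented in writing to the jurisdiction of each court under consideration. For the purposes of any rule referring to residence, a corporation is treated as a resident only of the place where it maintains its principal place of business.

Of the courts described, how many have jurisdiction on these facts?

The Galmere Court of Common Pleas:
  (a) The claim is an employment claim, not a consumer claim. The carve-out does not apply: the operative events occurred in Selfield, not Galmere. Met.
  (b) The amount in controversy is 17,000 dollars, within the USD 150,000 ceiling, so this disjunct is met. Condition met.
  (c) Every defendant has filed written consent, so one alternative holds. Met.
  (d) The claim does not concern real property. Not met.
  → At least one condition fails; no jurisdiction.
The Galmere High Bench:
  (a) The claim is an employment claim, so this disjunct is met. Condition met.
  (b) Halle Galloway resides in Wynport, so one alternative holds. However, the amount in controversy is $17,000, which meets the USD 5,000 floor, which falls within the stated exception and so defeats the condition. Not satisfied.
  (c) The operative events occurred in Selfield, which satisfies one of the alternatives. Condition met.
  (d) Okafor Holdings is organised under the laws of Galmere, so this disjunct is met. Condition met.
  (e) Every defendant has filed written consent, so one alternative holds. Condition met.
  → Not every requirement is met — no jurisdiction.
No court satisfies all of its conditions.

0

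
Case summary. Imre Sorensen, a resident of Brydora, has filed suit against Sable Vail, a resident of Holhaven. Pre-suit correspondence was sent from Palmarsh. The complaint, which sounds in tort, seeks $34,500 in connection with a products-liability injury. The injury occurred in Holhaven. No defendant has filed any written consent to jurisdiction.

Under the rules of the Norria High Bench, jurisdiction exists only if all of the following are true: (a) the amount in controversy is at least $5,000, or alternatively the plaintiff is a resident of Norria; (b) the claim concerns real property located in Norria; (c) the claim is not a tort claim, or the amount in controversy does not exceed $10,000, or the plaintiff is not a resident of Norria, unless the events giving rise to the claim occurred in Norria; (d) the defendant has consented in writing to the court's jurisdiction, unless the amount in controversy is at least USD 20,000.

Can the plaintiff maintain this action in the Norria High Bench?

The Norria High Bench:
  (a) The amount in controversy is 34,500 dollars, which meets the USD 5,000 floor, so this disjunct is met. Condition met.
  (b) The claim does not concern real property. Not met.
  (c) The plaintiff resides in Brydora, which is not Norria, so this disjunct is met. Condition met.
  (d) No such written consent has been filed. But the amount in controversy is 34,500 dollars, which meets the 20,000 dollars floor, and the 'unless' clause therefore excuses the requirement. Met.
  → At least one condition fails; no jurisdiction.

No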